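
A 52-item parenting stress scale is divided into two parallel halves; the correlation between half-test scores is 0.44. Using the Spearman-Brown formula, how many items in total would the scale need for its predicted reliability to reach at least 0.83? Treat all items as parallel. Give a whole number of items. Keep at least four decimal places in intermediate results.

162

r_full = 2(0.44)/(1 + 0.44) = 0.6111
Solve Spearman-Brown for n: n = 0.83(1 − 0.6111) / [0.6111(1 − 0.83)] = 3.1071
Required items = 3.1071 × 52 = 161.57, so 162 items.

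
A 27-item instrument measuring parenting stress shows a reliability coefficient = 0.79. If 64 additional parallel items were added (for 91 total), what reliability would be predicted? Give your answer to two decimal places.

0.93

The new length is 91/27 = 3.3704 times the old.
Apply the Spearman-Brown prophecy formula, r' = nr / [1 + (n − 1)r]:
r_new = 3.3704·0.79 / [1 + (3.3704 − 1)·0.79]
r_new = 2.6626 / 2.8726 ≈ 0.9269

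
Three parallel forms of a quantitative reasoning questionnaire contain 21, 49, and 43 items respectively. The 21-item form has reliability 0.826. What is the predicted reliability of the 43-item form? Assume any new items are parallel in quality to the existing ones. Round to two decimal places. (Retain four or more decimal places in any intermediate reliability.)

0.91

Only the ratio of lengths matters: n = 43/21 = 2.0476
r_{43} = n·r / (1 + (n − 1)·r) = 1.6913 / 1.8653 ≈ 0.9067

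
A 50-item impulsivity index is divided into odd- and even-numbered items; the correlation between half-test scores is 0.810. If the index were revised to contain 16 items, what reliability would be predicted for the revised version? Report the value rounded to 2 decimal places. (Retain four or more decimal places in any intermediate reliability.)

Spearman-Brown correction (n = 2): r_full = 2·0.810/(1 + 0.810) = 0.8950
Length factor from 50 to 16 items: n = 16/50 = 0.3200
r_new = n·r_full / (1 + (n − 1)·r_full) = 0.2864 / 0.3914 ≈ 0.7317

0.73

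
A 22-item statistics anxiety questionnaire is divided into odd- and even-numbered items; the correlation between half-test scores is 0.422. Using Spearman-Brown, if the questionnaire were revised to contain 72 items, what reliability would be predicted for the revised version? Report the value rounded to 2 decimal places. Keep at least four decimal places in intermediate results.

Spearman-Brown correction (n = 2): r_full = 2·0.422/(1 + 0.422) = 0.5935
Length factor from 22 to 72 items: n = 72/22 = 3.2727
r_new = n·r_full / (1 + (n − 1)·r_full) = 1.9423 / 2.3488 ≈ 0.8269

0.83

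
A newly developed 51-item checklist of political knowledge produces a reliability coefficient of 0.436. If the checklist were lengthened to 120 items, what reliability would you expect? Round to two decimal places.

0.65

Length ratio n = 120/51 = 2.3529
By Spearman-Brown, r_new = n r / (1 + (n − 1) r).
r_new = (2.3529 × 0.436) / (1 + (2.3529 − 1) × 0.436)
r_new = 1.0259 / 1.5899 ≈ 0.6453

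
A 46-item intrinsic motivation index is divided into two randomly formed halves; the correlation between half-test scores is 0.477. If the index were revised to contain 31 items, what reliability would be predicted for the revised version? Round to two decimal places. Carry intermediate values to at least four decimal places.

0.55

First correct the split-half correlation to full-test reliability: r_full = 2 × 0.477 / (1 + 0.477) ≈ 0.6459
Length factor from 46 to 31 items: n = 31/46 = 0.6739
r_new = n·r_full / (1 + (n − 1)·r_full) = 0.4353 / 0.7894 ≈ 0.5514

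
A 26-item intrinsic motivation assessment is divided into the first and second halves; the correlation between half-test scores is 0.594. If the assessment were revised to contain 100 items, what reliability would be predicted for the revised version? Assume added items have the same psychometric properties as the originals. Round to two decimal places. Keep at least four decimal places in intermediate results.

First correct the split-half correlation to full-test reliability: r_full = 2 × 0.594 / (1 + 0.594) ≈ 0.7453
Then adjust to 100 items: n = 100/26 = 3.8462
r_new = n·r_full / (1 + (n − 1)·r_full) = 2.8666 / 3.1213 ≈ 0.9184

0.92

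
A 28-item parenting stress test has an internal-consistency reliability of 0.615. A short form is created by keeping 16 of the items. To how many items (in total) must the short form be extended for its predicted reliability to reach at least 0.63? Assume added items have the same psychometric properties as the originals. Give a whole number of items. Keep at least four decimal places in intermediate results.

30

Short-form reliability: n = 16/28 = 0.5714; r_16 = n·r/(1+(n−1)r) ≈ 0.4772
Length factor from the short form to reach 0.63: n' = 0.63(1 − 0.4772) / [0.4772(1 − 0.63)] ≈ 1.8654
Total items = 1.8654 × 16 = 29.85, rounded up to 30.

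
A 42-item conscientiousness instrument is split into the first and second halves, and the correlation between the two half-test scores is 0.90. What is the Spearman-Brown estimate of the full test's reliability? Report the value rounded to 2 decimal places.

0.95

Each half is half the length of the full test, so the full test is n = 2 times a half.
r_full = 2r_hh / (1 + r_hh) = 2 × 0.90 / (1 + 0.90)
r_full = 1.8000 / 1.9000 ≈ 0.9474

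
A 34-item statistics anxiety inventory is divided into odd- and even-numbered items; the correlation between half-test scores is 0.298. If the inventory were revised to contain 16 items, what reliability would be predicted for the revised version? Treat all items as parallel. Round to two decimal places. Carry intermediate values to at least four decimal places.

0.29

Full-test reliability from the split-half r: r_full = 2(0.298)/(1 + 0.298) = 0.4592
Then adjust to 16 items: n = 16/34 = 0.4706
r_new = n·r_full / (1 + (n − 1)·r_full) = 0.2161 / 0.7569 ≈ 0.2855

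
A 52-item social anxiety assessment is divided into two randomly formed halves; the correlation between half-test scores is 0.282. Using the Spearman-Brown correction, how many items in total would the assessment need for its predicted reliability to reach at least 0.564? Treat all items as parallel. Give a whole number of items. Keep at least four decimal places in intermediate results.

r_full = 2(0.282)/(1 + 0.282) = 0.4399
n = r_tgt(1 − r_full) / [r_full(1 − r_tgt)] = 0.564 × 0.5601 / (0.4399 × 0.436) ≈ 1.6470
Items = 1.6470 × 52 ≈ 85.64 → 86

86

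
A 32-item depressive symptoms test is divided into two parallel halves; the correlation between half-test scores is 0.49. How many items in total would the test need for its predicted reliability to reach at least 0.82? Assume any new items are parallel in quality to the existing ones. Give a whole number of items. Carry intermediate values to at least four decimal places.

Corrected full-test reliability: r_full = 2 × 0.49 / (1 + 0.49) ≈ 0.6577
n = r_tgt(1 − r_full) / [r_full(1 − r_tgt)] = 0.82 × 0.3423 / (0.6577 × 0.18) ≈ 2.3709
Items = 2.3709 × 32 ≈ 75.87 → 76

76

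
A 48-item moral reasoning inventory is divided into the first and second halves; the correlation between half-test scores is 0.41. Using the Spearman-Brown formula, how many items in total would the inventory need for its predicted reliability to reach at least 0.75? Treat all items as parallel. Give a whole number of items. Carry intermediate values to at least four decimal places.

Corrected full-test reliability: r_full = 2 × 0.41 / (1 + 0.41) ≈ 0.5816
n = r_tgt(1 − r_full) / [r_full(1 − r_tgt)] = 0.75 × 0.4184 / (0.5816 × 0.25) ≈ 2.1582
Items = 2.1582 × 48 ≈ 103.59 → 104

104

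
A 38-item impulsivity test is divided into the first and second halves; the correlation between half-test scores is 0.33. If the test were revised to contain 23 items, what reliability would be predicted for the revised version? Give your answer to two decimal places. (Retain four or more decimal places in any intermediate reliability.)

0.37

First correct the split-half correlation to full-test reliability: r_full = 2 × 0.33 / (1 + 0.33) ≈ 0.4962
Then adjust to 23 items: n = 23/38 = 0.6053
r_new = n·r_full / (1 + (n − 1)·r_full) = 0.3003 / 0.8041 ≈ 0.3735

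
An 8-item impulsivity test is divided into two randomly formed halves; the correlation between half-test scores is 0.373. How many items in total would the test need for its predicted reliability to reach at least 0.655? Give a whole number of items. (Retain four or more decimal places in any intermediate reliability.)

13

Corrected full-test reliability: r_full = 2 × 0.373 / (1 + 0.373) ≈ 0.5433
n = r_tgt(1 − r_full) / [r_full(1 − r_tgt)] = 0.655 × 0.4567 / (0.5433 × 0.345) ≈ 1.5959
Required items = 1.5959 × 8 = 12.77, so 13 items.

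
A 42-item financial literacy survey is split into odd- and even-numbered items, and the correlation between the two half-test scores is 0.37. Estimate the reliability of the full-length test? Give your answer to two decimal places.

Apply the Spearman-Brown correction with n = 2:
r_full = 2r_hh / (1 + r_hh) = 2 × 0.37 / (1 + 0.37)
       = 0.7400 / 1.3700 = 0.5401

0.54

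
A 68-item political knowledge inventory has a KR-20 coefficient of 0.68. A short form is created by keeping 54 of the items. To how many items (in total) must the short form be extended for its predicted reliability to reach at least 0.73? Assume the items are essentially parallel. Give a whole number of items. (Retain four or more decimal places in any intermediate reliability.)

Short-form reliability: n = 54/68 = 0.7941; r_54 = n·r/(1+(n−1)r) ≈ 0.6279
Then solve for n' with r_old = 0.6279, r_target = 0.73: n' = 0.73(1 − 0.6279)/[0.6279(1 − 0.73)] = 1.6022
Total items = 1.6022 × 54 = 86.52, rounded up to 87.

87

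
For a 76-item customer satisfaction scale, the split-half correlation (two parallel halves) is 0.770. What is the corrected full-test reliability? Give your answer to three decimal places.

Each half is half the length of the full test, so the full test is n = 2 times a half.
r_full = 2(0.770) / (1 + 0.770)
       = 1.5400 / 1.7700 = 0.8701

0.870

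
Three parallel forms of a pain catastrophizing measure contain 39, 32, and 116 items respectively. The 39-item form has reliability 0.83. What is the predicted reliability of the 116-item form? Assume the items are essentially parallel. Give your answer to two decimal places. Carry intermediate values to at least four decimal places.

The 32-item form is not needed; work directly from the 39-item form with n = 116/39 = 2.9744.
r_{116} = n·r / (1 + (n − 1)·r) = 2.4688 / 2.6388 ≈ 0.9356

0.94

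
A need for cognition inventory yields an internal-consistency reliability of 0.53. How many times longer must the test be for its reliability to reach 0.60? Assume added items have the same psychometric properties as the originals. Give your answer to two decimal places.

1.33

Invert Spearman-Brown to solve for n:
n = r_target (1 − r_old) / [ r_old (1 − r_target) ]
n = 0.60(1 − 0.53) / [0.53(1 − 0.60)]
n = 0.2820 / 0.2120 ≈ 1.3302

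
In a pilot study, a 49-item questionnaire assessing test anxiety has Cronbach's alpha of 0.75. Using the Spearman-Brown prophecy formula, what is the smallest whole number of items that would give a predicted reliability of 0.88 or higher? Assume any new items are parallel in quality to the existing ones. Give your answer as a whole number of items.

n = 0.88(1 − 0.75) / [0.75(1 − 0.88)]
n = 0.2200 / 0.0900 ≈ 2.4444
Items needed = n × 49 = 2.4444 × 49 ≈ 119.78 → round up to 120

120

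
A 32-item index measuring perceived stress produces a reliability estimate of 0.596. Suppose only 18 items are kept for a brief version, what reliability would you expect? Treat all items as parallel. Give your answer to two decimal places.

The new length is 18/32 = 0.5625 times the old.
r_new = 0.5625·0.596 / [1 + (0.5625 − 1)·0.596]
r_new = 0.3352 / 0.7392 ≈ 0.4535

0.45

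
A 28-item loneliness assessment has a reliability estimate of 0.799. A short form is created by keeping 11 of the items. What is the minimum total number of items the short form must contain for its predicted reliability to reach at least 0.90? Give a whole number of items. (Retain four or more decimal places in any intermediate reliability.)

64

First, r for the 11-item form: n = 11/28 = 0.3929, so r_11 = 0.3929·0.799/(1 + (0.3929 − 1)·0.799) = 0.6097
Then solve for n' with r_old = 0.6097, r_target = 0.90: n' = 0.90(1 − 0.6097)/[0.6097(1 − 0.90)] = 5.7614
Total items = 5.7614 × 11 = 63.38, rounded up to 64.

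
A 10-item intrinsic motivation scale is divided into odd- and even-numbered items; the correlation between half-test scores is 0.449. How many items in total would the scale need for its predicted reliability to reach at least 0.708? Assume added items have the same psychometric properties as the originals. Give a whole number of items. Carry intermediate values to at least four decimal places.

15

Corrected full-test reliability: r_full = 2 × 0.449 / (1 + 0.449) ≈ 0.6197
n = r_tgt(1 − r_full) / [r_full(1 − r_tgt)] = 0.708 × 0.3803 / (0.6197 × 0.292) ≈ 1.4880
Required items = 1.4880 × 10 = 14.88, so 15 items.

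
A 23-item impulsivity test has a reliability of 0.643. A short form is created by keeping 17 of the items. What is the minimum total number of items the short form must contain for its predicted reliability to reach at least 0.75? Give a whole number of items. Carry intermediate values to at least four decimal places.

First, r for the 17-item form: n = 17/23 = 0.7391, so r_17 = 0.7391·0.643/(1 + (0.7391 − 1)·0.643) = 0.5710
Then solve for n' with r_old = 0.5710, r_target = 0.75: n' = 0.75(1 − 0.5710)/[0.5710(1 − 0.75)] = 2.2539
Total items = 2.2539 × 17 = 38.32, rounded up to 39.

39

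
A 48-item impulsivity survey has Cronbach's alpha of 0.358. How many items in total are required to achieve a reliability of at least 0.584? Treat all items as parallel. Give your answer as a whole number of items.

121

Spearman-Brown solved for the length factor n:
n = r_target (1 − r_old) / [ r_old (1 − r_target) ]
n = 0.584(1 − 0.358) / [0.358(1 − 0.584)]
  = 0.374928 / 0.148928 = 2.5175
Items needed = n × 48 = 2.5175 × 48 ≈ 120.84 → round up to 121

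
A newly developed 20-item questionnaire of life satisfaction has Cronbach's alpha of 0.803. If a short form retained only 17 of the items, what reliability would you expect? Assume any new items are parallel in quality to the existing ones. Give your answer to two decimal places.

0.78

Length ratio n = 17/20 = 0.85
r_new = 0.85·0.803 / [1 + (0.85 − 1)·0.803]
     = 0.6825 / 0.8795 = 0.7760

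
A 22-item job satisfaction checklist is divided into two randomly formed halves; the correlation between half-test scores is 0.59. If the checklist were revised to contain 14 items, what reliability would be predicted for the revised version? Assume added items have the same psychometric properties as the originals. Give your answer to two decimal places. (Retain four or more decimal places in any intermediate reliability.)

0.65

First correct the split-half correlation to full-test reliability: r_full = 2 × 0.59 / (1 + 0.59) ≈ 0.7421
Then adjust to 14 items: n = 14/22 = 0.6364
r_new = n·r_full / (1 + (n − 1)·r_full) = 0.4723 / 0.7302 ≈ 0.6468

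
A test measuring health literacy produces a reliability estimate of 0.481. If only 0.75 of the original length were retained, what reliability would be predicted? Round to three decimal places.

0.410

r_new = 0.75·0.481 / [1 + (0.75 − 1)·0.481]
r_new = 0.3608 / 0.8798 ≈ 0.4101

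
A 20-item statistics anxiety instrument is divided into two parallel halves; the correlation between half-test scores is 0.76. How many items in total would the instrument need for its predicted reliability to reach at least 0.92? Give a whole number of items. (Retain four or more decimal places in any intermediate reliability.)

r_full = 2(0.76)/(1 + 0.76) = 0.8636
Solve Spearman-Brown for n: n = 0.92(1 − 0.8636) / [0.8636(1 − 0.92)] = 1.8164
Required items = 1.8164 × 20 = 36.33, so 37 items.

37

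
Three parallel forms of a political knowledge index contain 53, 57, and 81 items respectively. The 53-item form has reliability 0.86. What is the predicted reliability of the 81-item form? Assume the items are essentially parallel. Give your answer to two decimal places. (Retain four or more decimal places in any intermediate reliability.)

0.90

The 57-item form is not needed; work directly from the 53-item form with n = 81/53 = 1.5283.
r_{81} = n·r / (1 + (n − 1)·r) = 1.3143 / 1.4543 ≈ 0.9037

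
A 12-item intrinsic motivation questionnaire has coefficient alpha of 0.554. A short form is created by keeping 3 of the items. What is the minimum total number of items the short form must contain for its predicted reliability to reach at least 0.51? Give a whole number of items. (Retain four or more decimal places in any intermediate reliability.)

11

Short-form reliability: n = 3/12 = 0.2500; r_3 = n·r/(1+(n−1)r) ≈ 0.2370
Length factor from the short form to reach 0.51: n' = 0.51(1 − 0.2370) / [0.2370(1 − 0.51)] ≈ 3.3508
Items = 3.3508 × 3 ≈ 10.05 → 11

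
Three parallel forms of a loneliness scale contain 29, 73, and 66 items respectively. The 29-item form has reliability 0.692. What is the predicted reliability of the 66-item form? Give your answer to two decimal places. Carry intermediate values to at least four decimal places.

0.84

The 73-item form is not needed; work directly from the 29-item form with n = 66/29 = 2.2759.
r_{66} = n·r / (1 + (n − 1)·r) = 1.5749 / 1.8829 ≈ 0.8364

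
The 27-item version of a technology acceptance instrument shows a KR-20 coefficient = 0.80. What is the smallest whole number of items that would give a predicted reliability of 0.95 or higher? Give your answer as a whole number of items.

129

n = [0.95 × 0.20] / [0.80 × 0.05]
  = 0.1900 / 0.0400 = 4.7500
So the test needs 4.7500 × 27 ≈ 128.25 items; rounding up, 129.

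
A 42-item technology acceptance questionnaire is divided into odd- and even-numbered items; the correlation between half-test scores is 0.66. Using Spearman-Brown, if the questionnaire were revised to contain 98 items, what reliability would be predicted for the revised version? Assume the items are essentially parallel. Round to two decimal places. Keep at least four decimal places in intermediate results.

0.90

First correct the split-half correlation to full-test reliability: r_full = 2 × 0.66 / (1 + 0.66) ≈ 0.7952
Length factor from 42 to 98 items: n = 98/42 = 2.3333
r_new = n·r_full / (1 + (n − 1)·r_full) = 1.8554 / 2.0602 ≈ 0.9006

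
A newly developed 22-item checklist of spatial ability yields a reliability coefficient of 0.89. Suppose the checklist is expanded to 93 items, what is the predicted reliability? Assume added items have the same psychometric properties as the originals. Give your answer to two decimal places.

n = 93/22 = 4.2273
By Spearman-Brown, r_new = n r / (1 + (n − 1) r).
r_new = (4.2273 × 0.89) / (1 + (4.2273 − 1) × 0.89)
r_new = 3.7623 / 3.8723 ≈ 0.9716

0.97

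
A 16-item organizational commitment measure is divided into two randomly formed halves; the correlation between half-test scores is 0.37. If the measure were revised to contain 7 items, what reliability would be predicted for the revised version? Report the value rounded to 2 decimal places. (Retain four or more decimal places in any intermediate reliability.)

0.34

Spearman-Brown correction (n = 2): r_full = 2·0.37/(1 + 0.37) = 0.5401
Length factor from 16 to 7 items: n = 7/16 = 0.4375
r_new = n·r_full / (1 + (n − 1)·r_full) = 0.2363 / 0.6962 ≈ 0.3394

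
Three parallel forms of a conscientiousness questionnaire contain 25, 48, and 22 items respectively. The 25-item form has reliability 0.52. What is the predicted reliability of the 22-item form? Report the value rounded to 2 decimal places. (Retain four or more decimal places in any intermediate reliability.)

0.49

The 48-item form is not needed; work directly from the 25-item form with n = 22/25 = 0.8800.
r_{22} = n·r / (1 + (n − 1)·r) = 0.4576 / 0.9376 ≈ 0.4881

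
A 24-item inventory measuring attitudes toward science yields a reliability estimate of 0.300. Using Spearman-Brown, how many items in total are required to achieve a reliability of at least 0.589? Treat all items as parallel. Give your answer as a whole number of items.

Spearman-Brown solved for the length factor n:
n = r*(1 − r) / [ r (1 − r*) ]
n = 0.589(1 − 0.300) / [0.300(1 − 0.589)]
n = 0.412300 / 0.123300 ≈ 3.3439
3.3439 × 24 = 80.25 → 81 items

81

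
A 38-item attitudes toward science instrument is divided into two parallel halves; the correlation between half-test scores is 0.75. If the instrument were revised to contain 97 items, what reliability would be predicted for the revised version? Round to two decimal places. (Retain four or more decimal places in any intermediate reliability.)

First correct the split-half correlation to full-test reliability: r_full = 2 × 0.75 / (1 + 0.75) ≈ 0.8571
Then adjust to 97 items: n = 97/38 = 2.5526
r_new = n·r_full / (1 + (n − 1)·r_full) = 2.1878 / 2.3307 ≈ 0.9387

0.94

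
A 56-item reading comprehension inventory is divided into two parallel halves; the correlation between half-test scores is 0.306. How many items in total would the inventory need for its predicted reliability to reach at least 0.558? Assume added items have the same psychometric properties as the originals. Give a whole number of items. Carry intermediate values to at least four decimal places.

r_full = 2(0.306)/(1 + 0.306) = 0.4686
Solve Spearman-Brown for n: n = 0.558(1 − 0.4686) / [0.4686(1 − 0.558)] = 1.4316
Items = 1.4316 × 56 ≈ 80.17 → 81

81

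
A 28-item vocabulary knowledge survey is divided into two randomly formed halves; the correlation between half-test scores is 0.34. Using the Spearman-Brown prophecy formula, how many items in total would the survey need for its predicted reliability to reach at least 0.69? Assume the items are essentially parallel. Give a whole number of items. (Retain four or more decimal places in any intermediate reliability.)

61

r_full = 2(0.34)/(1 + 0.34) = 0.5075
Solve Spearman-Brown for n: n = 0.69(1 − 0.5075) / [0.5075(1 − 0.69)] = 2.1600
Required items = 2.1600 × 28 = 60.48, so 61 items.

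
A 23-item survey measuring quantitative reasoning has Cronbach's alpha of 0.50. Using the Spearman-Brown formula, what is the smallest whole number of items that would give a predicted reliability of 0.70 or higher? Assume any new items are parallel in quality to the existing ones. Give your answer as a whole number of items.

Rearranging the Spearman-Brown formula for n,
n = r*(1 − r) / [ r (1 − r*) ]
n = [0.70 × 0.50] / [0.50 × 0.30]
  = 0.3500 / 0.1500 = 2.3333
2.3333 × 23 = 53.67 → 54 items

54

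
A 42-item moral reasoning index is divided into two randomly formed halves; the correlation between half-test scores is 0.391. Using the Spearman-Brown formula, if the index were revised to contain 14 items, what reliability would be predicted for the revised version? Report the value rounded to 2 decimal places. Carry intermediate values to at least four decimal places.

0.30

First correct the split-half correlation to full-test reliability: r_full = 2 × 0.391 / (1 + 0.391) ≈ 0.5622
Length factor from 42 to 14 items: n = 14/42 = 0.3333
r_new = n·r_full / (1 + (n − 1)·r_full) = 0.1874 / 0.6252 ≈ 0.2997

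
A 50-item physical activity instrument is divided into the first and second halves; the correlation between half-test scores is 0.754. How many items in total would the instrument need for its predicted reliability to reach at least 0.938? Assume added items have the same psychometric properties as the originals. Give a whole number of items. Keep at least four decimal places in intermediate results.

124

Corrected full-test reliability: r_full = 2 × 0.754 / (1 + 0.754) ≈ 0.8597
Solve Spearman-Brown for n: n = 0.938(1 − 0.8597) / [0.8597(1 − 0.938)] = 2.4690
Items = 2.4690 × 50 ≈ 123.45 → 124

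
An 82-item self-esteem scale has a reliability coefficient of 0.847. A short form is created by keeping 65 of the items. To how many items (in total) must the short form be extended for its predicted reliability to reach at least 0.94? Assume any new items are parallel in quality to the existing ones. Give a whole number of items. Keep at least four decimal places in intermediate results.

233

Short-form reliability: n = 65/82 = 0.7927; r_65 = n·r/(1+(n−1)r) ≈ 0.8144
Then solve for n' with r_old = 0.8144, r_target = 0.94: n' = 0.94(1 − 0.8144)/[0.8144(1 − 0.94)] = 3.5704
Total items = 3.5704 × 65 = 232.08, rounded up to 233.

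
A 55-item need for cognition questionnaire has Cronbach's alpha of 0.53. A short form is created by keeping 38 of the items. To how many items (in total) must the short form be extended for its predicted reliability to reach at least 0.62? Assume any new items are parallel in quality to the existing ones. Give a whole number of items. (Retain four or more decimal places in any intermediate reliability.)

80

First, r for the 38-item form: n = 38/55 = 0.6909, so r_38 = 0.6909·0.53/(1 + (0.6909 − 1)·0.53) = 0.4379
Then solve for n' with r_old = 0.4379, r_target = 0.62: n' = 0.62(1 − 0.4379)/[0.4379(1 − 0.62)] = 2.0943
Total items = 2.0943 × 38 = 79.58, rounded up to 80.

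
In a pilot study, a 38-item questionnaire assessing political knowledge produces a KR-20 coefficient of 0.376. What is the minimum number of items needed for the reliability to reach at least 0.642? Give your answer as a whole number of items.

Spearman-Brown solved for the length factor n:
n = r*(1 − r) / [ r (1 − r*) ]
n = 0.642(1 − 0.376) / [0.376(1 − 0.642)]
n = 0.400608 / 0.134608 ≈ 2.9761
So the test needs 2.9761 × 38 ≈ 113.09 items; rounding up, 114.

114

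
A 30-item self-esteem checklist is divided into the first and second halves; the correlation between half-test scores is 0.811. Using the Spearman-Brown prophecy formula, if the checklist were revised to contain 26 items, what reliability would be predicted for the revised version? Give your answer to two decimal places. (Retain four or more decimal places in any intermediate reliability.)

Spearman-Brown correction (n = 2): r_full = 2·0.811/(1 + 0.811) = 0.8956
Length factor from 30 to 26 items: n = 26/30 = 0.8667
r_new = n·r_full / (1 + (n − 1)·r_full) = 0.7762 / 0.8806 ≈ 0.8814

0.88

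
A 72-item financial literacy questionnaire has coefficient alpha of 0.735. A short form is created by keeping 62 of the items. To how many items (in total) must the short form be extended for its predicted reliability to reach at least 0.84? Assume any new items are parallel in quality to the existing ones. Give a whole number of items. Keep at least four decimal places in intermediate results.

First, r for the 62-item form: n = 62/72 = 0.8611, so r_62 = 0.8611·0.735/(1 + (0.8611 − 1)·0.735) = 0.7049
Then solve for n' with r_old = 0.7049, r_target = 0.84: n' = 0.84(1 − 0.7049)/[0.7049(1 − 0.84)] = 2.1979
Items = 2.1979 × 62 ≈ 136.27 → 137

137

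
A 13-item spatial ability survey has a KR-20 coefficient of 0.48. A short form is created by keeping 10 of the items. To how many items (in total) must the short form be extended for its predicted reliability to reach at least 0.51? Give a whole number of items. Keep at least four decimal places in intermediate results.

Short-form reliability: n = 10/13 = 0.7692; r_10 = n·r/(1+(n−1)r) ≈ 0.4152
Length factor from the short form to reach 0.51: n' = 0.51(1 − 0.4152) / [0.4152(1 − 0.51)] ≈ 1.4660
Total items = 1.4660 × 10 = 14.66, rounded up to 15.

15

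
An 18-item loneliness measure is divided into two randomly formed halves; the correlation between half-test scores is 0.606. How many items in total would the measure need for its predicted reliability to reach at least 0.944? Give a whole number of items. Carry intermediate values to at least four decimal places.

99

Corrected full-test reliability: r_full = 2 × 0.606 / (1 + 0.606) ≈ 0.7547
Solve Spearman-Brown for n: n = 0.944(1 − 0.7547) / [0.7547(1 − 0.944)] = 5.4791
Items = 5.4791 × 18 ≈ 98.62 → 99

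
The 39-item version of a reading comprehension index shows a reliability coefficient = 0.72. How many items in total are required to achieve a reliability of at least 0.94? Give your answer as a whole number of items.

n = 0.94(1 − 0.72) / [0.72(1 − 0.94)]
  = 0.2632 / 0.0432 = 6.0926
Items needed = n × 39 = 6.0926 × 39 ≈ 237.61 → round up to 238

238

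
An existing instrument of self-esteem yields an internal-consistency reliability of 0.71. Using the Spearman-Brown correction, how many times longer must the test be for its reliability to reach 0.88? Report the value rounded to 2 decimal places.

3.00

Invert Spearman-Brown to solve for n:
n = r*(1 − r) / [ r (1 − r*) ]
n = 0.88(1 − 0.71) / [0.71(1 − 0.88)]
n = 0.2552 / 0.0852 ≈ 2.9953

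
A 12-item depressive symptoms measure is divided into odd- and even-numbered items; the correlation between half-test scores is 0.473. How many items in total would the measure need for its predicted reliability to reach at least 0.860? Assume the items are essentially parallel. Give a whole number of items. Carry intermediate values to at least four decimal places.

42

Corrected full-test reliability: r_full = 2 × 0.473 / (1 + 0.473) ≈ 0.6422
n = r_tgt(1 − r_full) / [r_full(1 − r_tgt)] = 0.860 × 0.3578 / (0.6422 × 0.140) ≈ 3.4225
Required items = 3.4225 × 12 = 41.07, so 42 items.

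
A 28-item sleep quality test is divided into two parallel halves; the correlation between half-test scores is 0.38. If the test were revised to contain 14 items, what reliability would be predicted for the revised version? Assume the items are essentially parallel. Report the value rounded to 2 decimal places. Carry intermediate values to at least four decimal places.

0.38

Spearman-Brown correction (n = 2): r_full = 2·0.38/(1 + 0.38) = 0.5507
Length factor from 28 to 14 items: n = 14/28 = 0.5000
r_new = n·r_full / (1 + (n − 1)·r_full) = 0.2753 / 0.7247 ≈ 0.3799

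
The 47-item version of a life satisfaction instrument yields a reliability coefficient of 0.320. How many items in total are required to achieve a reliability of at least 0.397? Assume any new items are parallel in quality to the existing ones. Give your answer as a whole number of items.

Invert Spearman-Brown to solve for n:
n = r*(1 − r) / [ r (1 − r*) ]
n = 0.397(1 − 0.320) / [0.320(1 − 0.397)]
  = 0.269960 / 0.192960 = 1.3990
1.3990 × 47 = 65.75 → 66 items

66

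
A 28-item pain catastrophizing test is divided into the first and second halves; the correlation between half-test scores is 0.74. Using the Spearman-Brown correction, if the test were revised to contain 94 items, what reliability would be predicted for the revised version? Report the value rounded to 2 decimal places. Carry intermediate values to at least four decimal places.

0.95

First correct the split-half correlation to full-test reliability: r_full = 2 × 0.74 / (1 + 0.74) ≈ 0.8506
Then adjust to 94 items: n = 94/28 = 3.3571
r_new = n·r_full / (1 + (n − 1)·r_full) = 2.8555 / 3.0049 ≈ 0.9503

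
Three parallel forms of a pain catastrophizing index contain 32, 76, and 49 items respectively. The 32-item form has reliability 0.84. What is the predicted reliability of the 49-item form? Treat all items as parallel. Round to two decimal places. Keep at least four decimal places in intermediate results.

0.89

The 76-item form is not needed; work directly from the 32-item form with n = 49/32 = 1.5312.
r_{49} = n·r / (1 + (n − 1)·r) = 1.2862 / 1.4462 ≈ 0.8894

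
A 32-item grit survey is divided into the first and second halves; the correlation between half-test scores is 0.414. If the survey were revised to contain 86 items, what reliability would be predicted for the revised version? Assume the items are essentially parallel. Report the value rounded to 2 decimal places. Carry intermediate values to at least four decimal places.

0.79

First correct the split-half correlation to full-test reliability: r_full = 2 × 0.414 / (1 + 0.414) ≈ 0.5856
Then adjust to 86 items: n = 86/32 = 2.6875
r_new = n·r_full / (1 + (n − 1)·r_full) = 1.5738 / 1.9882 ≈ 0.7916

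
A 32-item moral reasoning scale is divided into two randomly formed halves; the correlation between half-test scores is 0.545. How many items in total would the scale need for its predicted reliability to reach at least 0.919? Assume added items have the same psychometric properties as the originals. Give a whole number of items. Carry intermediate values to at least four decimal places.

152

Corrected full-test reliability: r_full = 2 × 0.545 / (1 + 0.545) ≈ 0.7055
Solve Spearman-Brown for n: n = 0.919(1 − 0.7055) / [0.7055(1 − 0.919)] = 4.7361
Required items = 4.7361 × 32 = 151.56, so 152 items.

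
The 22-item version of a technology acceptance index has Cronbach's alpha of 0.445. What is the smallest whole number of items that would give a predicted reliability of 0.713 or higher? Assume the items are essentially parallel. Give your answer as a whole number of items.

Spearman-Brown solved for the length factor n:
n = r*(1 − r) / [ r (1 − r*) ]
n = [0.713 × 0.555] / [0.445 × 0.287]
n = 0.395715 / 0.127715 ≈ 3.0984
So the test needs 3.0984 × 22 ≈ 68.16 items; rounding up, 69.

69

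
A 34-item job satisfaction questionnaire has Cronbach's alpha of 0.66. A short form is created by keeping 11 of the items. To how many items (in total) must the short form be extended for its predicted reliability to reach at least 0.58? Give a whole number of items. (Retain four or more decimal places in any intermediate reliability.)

First, r for the 11-item form: n = 11/34 = 0.3235, so r_11 = 0.3235·0.66/(1 + (0.3235 − 1)·0.66) = 0.3857
Length factor from the short form to reach 0.58: n' = 0.58(1 − 0.3857) / [0.3857(1 − 0.58)] ≈ 2.1994
Total items = 2.1994 × 11 = 24.19, rounded up to 25.

25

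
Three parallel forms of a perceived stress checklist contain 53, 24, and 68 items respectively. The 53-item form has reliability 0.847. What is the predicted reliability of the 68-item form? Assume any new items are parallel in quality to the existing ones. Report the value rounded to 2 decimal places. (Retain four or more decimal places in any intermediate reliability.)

0.88

Only the ratio of lengths matters: n = 68/53 = 1.2830
r_{68} = n·r / (1 + (n − 1)·r) = 1.0867 / 1.2397 ≈ 0.8766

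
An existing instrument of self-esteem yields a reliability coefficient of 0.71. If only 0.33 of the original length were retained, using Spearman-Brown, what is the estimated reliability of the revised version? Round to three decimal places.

0.447

Apply the Spearman-Brown prophecy formula, r' = nr / [1 + (n − 1)r]:
r_new = (0.33 × 0.71) / (1 + (0.33 − 1) × 0.71)
r_new = 0.2343 / 0.5243 ≈ 0.4469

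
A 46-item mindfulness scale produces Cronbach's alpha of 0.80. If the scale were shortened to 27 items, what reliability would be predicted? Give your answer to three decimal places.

The new length is 27/46 = 0.587 times the old.
r_new = (0.587 × 0.80) / (1 + (0.587 − 1) × 0.80)
     = 0.4696 / 0.6696 = 0.7013

0.701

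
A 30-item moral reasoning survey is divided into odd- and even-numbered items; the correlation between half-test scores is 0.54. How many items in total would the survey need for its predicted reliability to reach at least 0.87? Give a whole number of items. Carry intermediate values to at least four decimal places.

86

Corrected full-test reliability: r_full = 2 × 0.54 / (1 + 0.54) ≈ 0.7013
Solve Spearman-Brown for n: n = 0.87(1 − 0.7013) / [0.7013(1 − 0.87)] = 2.8504
Required items = 2.8504 × 30 = 85.51, so 86 items.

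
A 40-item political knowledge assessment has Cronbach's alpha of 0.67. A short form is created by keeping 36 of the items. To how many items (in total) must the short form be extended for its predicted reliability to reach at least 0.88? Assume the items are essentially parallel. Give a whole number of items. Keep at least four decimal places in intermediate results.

145

Short-form reliability: n = 36/40 = 0.9000; r_36 = n·r/(1+(n−1)r) ≈ 0.6463
Length factor from the short form to reach 0.88: n' = 0.88(1 − 0.6463) / [0.6463(1 − 0.88)] ≈ 4.0133
Total items = 4.0133 × 36 = 144.48, rounded up to 145.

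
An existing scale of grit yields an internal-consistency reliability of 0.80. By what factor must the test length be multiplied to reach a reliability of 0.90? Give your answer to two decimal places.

n = 0.90(1 − 0.80) / [0.80(1 − 0.90)]
  = 0.1800 / 0.0800 = 2.2500

2.25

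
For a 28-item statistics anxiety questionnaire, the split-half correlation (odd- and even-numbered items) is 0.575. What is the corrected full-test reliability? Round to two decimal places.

The full test is twice the length of either half (n = 2).
r_full = 2r_hh / (1 + r_hh) = 2 × 0.575 / (1 + 0.575)
r_full = 1.1500 / 1.5750 ≈ 0.7302

0.73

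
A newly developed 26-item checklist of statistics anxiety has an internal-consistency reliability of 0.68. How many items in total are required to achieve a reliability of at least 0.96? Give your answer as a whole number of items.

Invert Spearman-Brown to solve for n:
n = r_target (1 − r_old) / [ r_old (1 − r_target) ]
n = [0.96 × 0.32] / [0.68 × 0.04]
  = 0.3072 / 0.0272 = 11.2941
Items needed = n × 26 = 11.2941 × 26 ≈ 293.65 → round up to 294

294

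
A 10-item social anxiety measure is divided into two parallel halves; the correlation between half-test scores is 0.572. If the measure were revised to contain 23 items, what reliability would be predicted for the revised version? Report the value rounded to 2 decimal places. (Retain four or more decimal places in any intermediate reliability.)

0.86

Full-test reliability from the split-half r: r_full = 2(0.572)/(1 + 0.572) = 0.7277
Then adjust to 23 items: n = 23/10 = 2.3000
r_new = n·r_full / (1 + (n − 1)·r_full) = 1.6737 / 1.9460 ≈ 0.8601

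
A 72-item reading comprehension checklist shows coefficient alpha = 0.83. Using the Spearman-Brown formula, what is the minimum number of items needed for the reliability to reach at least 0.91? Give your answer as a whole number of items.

Spearman-Brown solved for the length factor n:
n = r_target (1 − r_old) / [ r_old (1 − r_target) ]
n = 0.91 × (1 − 0.83) / [ 0.83 × (1 − 0.91) ]
n = 0.1547 / 0.0747 ≈ 2.0710
So the test needs 2.0710 × 72 ≈ 149.11 items; rounding up, 150.

150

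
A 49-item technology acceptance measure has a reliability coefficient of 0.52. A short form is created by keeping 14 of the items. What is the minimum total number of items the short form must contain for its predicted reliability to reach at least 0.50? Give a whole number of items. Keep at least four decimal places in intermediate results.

Short-form reliability: n = 14/49 = 0.2857; r_14 = n·r/(1+(n−1)r) ≈ 0.2364
Then solve for n' with r_old = 0.2364, r_target = 0.50: n' = 0.50(1 − 0.2364)/[0.2364(1 − 0.50)] = 3.2301
Items = 3.2301 × 14 ≈ 45.22 → 46

46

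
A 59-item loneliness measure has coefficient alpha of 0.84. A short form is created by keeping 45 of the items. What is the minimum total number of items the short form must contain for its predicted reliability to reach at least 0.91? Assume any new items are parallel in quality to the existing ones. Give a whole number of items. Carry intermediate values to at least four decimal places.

114

First, r for the 45-item form: n = 45/59 = 0.7627, so r_45 = 0.7627·0.84/(1 + (0.7627 − 1)·0.84) = 0.8002
Length factor from the short form to reach 0.91: n' = 0.91(1 − 0.8002) / [0.8002(1 − 0.91)] ≈ 2.5246
Items = 2.5246 × 45 ≈ 113.61 → 114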